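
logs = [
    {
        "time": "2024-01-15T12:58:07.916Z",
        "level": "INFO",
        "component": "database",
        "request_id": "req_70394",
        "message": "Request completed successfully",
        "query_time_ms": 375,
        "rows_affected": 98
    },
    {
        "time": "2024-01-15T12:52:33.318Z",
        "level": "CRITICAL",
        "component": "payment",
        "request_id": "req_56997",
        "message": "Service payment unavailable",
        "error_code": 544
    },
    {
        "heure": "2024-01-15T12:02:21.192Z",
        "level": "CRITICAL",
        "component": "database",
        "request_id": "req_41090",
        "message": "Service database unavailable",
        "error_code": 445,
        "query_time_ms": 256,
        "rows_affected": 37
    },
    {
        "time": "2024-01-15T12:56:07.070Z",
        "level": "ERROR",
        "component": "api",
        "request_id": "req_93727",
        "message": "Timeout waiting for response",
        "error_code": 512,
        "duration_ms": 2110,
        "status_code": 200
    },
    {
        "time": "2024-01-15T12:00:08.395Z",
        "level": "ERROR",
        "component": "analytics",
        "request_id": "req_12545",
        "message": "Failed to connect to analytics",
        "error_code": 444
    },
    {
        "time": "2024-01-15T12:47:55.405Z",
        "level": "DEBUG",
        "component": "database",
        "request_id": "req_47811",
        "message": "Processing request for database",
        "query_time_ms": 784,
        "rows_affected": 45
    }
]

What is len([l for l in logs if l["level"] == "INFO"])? 1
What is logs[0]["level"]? "INFO"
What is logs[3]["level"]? "ERROR"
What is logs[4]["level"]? "ERROR"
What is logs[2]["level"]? "CRITICAL"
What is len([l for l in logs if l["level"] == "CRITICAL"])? 2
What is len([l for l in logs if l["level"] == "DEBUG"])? 1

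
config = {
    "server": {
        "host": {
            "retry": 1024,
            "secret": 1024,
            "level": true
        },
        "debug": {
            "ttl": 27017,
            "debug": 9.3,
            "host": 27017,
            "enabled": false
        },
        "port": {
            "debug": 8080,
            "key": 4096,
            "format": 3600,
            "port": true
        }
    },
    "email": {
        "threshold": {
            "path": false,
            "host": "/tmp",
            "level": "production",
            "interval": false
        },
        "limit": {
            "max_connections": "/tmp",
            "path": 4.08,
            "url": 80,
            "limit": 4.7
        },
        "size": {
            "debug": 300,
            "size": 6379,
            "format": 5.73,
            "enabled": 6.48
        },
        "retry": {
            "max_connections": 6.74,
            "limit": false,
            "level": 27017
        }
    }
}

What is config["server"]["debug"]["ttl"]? 27017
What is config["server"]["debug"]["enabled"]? False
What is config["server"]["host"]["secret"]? 1024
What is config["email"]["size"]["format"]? 5.73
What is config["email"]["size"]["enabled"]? 6.48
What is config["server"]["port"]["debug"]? 8080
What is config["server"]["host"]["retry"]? 1024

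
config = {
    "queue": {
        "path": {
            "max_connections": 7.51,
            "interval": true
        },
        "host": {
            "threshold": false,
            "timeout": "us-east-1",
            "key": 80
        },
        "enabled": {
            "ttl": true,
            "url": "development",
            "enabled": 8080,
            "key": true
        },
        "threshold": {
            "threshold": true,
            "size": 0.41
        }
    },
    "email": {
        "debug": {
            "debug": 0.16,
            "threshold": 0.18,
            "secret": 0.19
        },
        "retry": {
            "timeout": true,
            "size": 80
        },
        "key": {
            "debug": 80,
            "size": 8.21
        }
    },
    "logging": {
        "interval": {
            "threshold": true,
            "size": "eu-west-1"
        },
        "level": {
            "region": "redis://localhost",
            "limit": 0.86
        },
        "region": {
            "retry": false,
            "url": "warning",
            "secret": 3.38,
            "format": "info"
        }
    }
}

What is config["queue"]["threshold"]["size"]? 0.41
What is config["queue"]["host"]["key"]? 80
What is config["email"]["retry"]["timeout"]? True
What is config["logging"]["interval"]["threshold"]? True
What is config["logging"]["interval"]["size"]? "eu-west-1"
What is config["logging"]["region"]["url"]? "warning"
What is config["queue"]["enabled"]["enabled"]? 8080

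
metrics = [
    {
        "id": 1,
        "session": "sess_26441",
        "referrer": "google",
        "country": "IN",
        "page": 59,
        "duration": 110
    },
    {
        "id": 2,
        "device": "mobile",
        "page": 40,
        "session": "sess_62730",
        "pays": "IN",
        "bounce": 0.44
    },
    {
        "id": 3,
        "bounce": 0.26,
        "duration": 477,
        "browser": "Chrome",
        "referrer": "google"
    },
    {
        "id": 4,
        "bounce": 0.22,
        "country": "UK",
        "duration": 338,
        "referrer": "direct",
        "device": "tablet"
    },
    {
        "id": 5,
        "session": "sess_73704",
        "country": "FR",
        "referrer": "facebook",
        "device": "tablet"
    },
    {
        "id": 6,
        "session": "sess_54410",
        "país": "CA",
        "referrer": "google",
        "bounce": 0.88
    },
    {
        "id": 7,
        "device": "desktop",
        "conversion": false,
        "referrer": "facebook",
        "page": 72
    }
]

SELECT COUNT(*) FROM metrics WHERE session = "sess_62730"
1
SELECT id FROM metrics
[1, 2, 3, 4, 5, 6, 7]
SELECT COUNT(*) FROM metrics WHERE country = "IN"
1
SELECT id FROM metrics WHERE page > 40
[1, 7]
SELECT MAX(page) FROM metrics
72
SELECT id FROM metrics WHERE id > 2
[3, 4, 5, 6, 7]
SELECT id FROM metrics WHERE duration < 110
[]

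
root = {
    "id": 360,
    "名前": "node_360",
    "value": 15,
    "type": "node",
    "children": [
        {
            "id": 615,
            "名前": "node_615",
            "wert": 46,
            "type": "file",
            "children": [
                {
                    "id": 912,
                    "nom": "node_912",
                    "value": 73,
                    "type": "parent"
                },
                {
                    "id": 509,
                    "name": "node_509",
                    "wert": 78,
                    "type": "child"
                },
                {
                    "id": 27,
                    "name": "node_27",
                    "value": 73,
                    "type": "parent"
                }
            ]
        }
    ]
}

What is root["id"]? 360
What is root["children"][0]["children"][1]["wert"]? 78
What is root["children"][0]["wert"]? 46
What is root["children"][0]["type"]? "file"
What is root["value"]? 15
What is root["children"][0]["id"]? 615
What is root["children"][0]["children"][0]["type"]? "parent"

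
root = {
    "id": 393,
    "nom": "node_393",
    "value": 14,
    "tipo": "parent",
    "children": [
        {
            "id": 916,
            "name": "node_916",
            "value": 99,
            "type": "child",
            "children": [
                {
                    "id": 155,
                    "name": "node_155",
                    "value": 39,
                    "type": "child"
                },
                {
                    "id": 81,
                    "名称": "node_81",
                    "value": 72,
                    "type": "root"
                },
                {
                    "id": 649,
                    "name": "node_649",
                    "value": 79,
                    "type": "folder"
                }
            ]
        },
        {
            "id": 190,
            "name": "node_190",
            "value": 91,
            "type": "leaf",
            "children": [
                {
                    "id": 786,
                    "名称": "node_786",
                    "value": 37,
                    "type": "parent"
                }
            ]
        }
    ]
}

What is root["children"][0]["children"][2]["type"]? "folder"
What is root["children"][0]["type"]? "child"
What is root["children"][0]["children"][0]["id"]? 155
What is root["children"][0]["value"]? 99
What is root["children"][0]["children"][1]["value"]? 72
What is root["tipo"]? "parent"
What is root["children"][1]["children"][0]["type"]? "parent"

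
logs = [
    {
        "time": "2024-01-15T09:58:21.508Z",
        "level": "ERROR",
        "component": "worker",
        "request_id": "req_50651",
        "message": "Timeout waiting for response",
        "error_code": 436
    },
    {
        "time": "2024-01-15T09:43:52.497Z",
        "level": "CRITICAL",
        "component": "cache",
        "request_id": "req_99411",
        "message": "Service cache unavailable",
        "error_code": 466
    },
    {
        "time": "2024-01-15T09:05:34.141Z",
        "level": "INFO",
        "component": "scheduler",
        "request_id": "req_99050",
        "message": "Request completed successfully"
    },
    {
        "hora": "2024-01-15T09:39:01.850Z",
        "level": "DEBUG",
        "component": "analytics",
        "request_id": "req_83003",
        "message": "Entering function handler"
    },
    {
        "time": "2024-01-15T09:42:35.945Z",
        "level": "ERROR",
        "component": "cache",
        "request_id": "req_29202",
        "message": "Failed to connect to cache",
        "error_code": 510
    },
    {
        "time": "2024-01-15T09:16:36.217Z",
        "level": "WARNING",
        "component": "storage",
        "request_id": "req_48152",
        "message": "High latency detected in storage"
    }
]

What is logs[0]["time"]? "2024-01-15T09:58:21.508Z"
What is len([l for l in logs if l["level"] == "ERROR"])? 2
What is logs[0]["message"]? "Timeout waiting for response"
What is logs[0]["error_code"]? 436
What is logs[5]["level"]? "WARNING"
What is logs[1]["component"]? "cache"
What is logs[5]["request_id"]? "req_48152"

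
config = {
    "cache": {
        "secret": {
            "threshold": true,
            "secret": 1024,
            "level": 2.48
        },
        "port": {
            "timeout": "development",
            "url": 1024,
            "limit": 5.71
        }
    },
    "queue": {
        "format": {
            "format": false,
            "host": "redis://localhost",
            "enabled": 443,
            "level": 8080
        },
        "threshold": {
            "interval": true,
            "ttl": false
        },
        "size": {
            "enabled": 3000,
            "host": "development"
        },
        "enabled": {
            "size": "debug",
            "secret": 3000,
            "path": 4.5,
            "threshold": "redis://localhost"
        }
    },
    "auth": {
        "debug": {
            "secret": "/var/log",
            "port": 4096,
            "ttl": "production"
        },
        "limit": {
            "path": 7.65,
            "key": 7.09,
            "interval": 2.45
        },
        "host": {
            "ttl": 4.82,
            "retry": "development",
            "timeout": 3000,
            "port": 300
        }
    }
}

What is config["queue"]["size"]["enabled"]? 3000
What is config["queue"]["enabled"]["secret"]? 3000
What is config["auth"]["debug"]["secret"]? "/var/log"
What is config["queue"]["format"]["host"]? "redis://localhost"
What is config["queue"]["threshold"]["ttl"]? False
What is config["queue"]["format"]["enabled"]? 443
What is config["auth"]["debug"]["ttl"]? "production"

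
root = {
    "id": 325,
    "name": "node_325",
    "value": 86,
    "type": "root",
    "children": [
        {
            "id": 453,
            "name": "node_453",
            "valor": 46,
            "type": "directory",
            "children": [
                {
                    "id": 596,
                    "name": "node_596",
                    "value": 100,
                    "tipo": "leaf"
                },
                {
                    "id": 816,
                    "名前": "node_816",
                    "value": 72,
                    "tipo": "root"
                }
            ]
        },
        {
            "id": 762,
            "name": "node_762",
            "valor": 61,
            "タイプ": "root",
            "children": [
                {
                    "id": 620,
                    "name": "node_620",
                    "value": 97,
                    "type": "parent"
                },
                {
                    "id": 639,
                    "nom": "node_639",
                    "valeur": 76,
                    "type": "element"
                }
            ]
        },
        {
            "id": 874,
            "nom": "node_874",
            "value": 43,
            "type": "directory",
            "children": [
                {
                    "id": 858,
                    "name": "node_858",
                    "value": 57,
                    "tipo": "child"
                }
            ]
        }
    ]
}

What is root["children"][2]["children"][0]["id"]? 858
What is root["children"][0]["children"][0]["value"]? 100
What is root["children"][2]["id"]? 874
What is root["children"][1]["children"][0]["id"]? 620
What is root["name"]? "node_325"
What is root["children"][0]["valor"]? 46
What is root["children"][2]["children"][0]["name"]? "node_858"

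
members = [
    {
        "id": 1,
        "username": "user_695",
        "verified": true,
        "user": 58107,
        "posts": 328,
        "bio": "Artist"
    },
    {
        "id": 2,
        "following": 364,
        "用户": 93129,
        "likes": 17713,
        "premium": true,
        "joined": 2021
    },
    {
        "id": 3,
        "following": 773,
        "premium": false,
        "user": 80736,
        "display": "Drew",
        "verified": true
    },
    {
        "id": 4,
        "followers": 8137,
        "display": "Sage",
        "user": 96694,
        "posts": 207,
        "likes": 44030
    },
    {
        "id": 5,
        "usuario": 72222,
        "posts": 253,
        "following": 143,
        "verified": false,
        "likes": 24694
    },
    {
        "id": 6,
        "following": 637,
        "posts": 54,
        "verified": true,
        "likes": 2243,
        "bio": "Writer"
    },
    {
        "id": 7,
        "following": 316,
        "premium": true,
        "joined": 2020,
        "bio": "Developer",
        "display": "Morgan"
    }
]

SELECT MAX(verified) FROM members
True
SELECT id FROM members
[1, 2, 3, 4, 5, 6, 7]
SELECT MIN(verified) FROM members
False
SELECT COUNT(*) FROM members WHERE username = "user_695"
1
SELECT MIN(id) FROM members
1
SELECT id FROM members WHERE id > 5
[6, 7]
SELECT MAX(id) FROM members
7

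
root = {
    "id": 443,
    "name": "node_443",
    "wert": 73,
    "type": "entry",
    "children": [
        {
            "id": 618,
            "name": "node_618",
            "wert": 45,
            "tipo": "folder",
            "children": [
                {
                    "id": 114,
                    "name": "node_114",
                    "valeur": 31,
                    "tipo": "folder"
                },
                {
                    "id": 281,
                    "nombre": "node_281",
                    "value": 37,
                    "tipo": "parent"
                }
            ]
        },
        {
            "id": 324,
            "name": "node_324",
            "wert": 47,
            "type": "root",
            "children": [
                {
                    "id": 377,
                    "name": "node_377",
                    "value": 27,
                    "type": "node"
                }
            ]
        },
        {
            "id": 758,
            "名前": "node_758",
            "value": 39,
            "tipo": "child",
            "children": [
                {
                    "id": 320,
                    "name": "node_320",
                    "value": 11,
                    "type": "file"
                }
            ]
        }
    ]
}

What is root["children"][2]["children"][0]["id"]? 320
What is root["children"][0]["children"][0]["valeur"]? 31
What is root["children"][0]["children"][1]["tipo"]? "parent"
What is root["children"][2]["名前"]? "node_758"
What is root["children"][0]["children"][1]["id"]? 281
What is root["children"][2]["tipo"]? "child"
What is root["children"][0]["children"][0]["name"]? "node_114"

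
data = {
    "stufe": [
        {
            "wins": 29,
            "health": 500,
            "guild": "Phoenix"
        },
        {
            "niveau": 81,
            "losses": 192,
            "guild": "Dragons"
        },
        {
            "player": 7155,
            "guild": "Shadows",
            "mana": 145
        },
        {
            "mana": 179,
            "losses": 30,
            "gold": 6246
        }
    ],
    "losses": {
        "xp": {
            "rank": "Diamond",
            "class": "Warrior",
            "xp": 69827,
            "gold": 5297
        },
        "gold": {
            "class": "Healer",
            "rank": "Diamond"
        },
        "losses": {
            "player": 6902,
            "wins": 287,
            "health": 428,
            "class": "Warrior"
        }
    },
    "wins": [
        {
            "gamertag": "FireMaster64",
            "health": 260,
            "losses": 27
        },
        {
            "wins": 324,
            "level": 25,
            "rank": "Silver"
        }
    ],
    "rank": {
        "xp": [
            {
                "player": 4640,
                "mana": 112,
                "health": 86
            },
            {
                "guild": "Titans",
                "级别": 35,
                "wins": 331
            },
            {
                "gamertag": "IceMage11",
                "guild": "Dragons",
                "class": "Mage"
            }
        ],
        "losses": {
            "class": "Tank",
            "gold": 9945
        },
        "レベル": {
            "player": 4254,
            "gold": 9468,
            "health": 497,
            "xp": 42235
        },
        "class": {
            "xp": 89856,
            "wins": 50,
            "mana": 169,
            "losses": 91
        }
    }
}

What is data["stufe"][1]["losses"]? 192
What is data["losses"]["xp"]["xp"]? 69827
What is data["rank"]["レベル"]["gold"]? 9468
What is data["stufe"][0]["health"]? 500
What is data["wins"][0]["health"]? 260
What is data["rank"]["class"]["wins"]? 50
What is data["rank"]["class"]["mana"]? 169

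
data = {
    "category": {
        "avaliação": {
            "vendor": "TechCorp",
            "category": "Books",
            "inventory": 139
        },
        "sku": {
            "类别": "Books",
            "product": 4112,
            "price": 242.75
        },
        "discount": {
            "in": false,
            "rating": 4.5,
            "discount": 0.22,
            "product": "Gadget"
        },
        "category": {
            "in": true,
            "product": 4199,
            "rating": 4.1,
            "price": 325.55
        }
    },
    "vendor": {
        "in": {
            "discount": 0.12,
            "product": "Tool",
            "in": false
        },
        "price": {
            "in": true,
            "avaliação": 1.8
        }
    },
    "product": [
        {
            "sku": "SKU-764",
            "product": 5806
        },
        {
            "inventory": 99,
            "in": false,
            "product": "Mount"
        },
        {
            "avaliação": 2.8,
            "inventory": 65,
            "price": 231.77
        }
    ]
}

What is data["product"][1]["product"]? "Mount"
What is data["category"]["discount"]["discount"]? 0.22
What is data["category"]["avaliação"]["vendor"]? "TechCorp"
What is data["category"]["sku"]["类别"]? "Books"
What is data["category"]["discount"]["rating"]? 4.5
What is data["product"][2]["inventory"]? 65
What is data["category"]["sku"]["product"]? 4112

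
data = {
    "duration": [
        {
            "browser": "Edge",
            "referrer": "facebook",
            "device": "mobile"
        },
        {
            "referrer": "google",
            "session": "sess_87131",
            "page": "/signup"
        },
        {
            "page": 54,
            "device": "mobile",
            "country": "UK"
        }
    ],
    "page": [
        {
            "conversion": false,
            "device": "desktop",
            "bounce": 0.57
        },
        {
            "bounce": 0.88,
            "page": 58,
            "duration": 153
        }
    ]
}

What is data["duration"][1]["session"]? "sess_87131"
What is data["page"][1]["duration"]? 153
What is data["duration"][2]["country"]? "UK"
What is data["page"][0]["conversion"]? False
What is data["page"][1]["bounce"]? 0.88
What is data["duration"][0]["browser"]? "Edge"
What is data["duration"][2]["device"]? "mobile"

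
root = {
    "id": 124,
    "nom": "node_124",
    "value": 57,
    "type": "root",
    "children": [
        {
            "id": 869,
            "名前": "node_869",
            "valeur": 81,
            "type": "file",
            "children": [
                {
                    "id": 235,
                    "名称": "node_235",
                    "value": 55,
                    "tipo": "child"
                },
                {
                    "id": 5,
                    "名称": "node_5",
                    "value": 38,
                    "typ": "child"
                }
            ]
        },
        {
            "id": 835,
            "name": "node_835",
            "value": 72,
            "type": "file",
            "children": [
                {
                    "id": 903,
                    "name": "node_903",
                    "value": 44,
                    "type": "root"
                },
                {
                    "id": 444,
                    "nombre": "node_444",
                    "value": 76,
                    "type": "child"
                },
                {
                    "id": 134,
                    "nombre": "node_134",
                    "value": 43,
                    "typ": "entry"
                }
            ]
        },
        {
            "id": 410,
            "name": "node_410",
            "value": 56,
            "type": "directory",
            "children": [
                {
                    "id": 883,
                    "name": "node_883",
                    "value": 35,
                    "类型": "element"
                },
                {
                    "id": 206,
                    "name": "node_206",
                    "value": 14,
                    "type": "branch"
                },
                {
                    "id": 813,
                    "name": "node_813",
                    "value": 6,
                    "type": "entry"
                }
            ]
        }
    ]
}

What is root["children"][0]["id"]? 869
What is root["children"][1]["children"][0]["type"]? "root"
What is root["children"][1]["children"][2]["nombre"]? "node_134"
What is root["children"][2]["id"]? 410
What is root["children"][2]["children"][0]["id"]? 883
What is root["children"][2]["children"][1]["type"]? "branch"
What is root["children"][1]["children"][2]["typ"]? "entry"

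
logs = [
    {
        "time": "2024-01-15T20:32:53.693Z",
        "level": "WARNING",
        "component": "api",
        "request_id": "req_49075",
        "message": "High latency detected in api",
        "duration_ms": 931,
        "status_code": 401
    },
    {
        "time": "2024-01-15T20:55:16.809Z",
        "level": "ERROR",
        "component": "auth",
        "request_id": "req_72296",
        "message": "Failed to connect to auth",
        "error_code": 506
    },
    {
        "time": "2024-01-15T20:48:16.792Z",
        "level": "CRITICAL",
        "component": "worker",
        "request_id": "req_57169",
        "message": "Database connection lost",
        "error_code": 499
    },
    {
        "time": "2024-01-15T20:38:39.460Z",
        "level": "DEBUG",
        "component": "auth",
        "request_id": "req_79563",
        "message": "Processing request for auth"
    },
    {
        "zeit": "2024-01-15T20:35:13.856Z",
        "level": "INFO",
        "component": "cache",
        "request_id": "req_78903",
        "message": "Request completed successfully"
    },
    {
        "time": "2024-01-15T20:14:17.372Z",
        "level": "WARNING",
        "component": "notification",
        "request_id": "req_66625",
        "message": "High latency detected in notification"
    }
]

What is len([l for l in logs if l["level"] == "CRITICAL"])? 1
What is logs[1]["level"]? "ERROR"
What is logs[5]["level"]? "WARNING"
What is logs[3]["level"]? "DEBUG"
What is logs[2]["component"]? "worker"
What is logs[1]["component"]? "auth"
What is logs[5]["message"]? "High latency detected in notification"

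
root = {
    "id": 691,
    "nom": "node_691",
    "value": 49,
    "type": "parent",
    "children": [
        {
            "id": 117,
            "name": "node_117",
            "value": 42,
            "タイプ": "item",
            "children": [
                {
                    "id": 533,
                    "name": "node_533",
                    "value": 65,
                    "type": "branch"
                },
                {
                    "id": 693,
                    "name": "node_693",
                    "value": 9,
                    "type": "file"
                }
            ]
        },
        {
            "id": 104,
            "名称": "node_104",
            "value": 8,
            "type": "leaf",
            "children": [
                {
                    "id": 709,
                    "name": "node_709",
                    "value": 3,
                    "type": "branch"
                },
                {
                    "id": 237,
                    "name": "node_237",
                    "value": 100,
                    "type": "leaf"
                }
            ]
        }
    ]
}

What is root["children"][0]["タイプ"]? "item"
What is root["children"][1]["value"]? 8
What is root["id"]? 691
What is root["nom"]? "node_691"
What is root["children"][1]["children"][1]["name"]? "node_237"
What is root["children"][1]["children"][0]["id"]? 709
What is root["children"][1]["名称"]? "node_104"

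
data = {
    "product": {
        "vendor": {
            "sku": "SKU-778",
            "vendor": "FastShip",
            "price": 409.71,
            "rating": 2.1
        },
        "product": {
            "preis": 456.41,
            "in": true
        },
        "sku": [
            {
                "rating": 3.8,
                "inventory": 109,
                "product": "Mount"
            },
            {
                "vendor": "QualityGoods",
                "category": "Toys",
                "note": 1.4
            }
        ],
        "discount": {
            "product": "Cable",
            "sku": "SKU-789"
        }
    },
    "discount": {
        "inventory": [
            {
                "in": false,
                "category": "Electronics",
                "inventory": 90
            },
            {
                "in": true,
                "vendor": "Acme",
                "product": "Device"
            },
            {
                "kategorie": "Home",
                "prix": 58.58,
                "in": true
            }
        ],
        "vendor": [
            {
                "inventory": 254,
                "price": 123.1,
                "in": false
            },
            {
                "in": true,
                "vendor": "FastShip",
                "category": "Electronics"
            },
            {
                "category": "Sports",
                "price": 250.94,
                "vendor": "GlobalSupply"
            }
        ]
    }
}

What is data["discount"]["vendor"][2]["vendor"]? "GlobalSupply"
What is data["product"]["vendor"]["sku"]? "SKU-778"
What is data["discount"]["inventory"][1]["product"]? "Device"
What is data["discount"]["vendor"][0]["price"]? 123.1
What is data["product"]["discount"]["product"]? "Cable"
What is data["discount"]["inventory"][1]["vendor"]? "Acme"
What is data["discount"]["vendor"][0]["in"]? False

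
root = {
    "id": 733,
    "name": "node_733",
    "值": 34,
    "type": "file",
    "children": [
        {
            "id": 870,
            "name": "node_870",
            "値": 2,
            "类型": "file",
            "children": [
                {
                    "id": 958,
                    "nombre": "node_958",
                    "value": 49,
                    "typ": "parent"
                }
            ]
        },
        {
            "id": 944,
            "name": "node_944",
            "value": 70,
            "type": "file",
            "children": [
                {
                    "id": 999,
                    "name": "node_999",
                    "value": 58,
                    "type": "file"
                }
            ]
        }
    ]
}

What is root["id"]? 733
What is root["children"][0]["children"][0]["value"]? 49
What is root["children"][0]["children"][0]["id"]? 958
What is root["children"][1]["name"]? "node_944"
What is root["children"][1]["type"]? "file"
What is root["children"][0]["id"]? 870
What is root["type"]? "file"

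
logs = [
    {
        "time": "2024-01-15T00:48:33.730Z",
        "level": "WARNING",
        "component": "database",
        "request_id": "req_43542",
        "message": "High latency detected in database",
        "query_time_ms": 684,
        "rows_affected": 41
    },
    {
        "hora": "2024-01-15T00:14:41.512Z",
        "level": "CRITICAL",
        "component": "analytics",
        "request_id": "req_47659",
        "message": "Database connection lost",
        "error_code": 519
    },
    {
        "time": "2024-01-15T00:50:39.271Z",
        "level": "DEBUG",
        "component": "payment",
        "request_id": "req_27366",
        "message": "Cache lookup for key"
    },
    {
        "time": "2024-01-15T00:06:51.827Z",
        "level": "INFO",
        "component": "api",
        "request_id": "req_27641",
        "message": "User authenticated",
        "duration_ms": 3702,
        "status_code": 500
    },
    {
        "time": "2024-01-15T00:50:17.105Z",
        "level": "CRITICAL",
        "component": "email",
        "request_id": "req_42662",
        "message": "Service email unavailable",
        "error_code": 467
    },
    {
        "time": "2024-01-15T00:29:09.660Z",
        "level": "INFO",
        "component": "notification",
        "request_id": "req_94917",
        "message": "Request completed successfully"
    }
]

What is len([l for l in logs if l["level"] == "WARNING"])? 1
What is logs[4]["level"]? "CRITICAL"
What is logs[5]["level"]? "INFO"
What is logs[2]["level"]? "DEBUG"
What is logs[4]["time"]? "2024-01-15T00:50:17.105Z"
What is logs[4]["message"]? "Service email unavailable"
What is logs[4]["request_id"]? "req_42662"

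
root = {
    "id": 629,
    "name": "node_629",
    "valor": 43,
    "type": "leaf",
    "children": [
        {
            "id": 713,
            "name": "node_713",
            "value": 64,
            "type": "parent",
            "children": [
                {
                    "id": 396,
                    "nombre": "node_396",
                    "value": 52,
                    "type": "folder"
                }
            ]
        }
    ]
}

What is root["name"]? "node_629"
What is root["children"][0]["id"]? 713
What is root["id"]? 629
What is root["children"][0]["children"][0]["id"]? 396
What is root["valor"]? 43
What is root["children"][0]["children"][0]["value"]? 52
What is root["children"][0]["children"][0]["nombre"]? "node_396"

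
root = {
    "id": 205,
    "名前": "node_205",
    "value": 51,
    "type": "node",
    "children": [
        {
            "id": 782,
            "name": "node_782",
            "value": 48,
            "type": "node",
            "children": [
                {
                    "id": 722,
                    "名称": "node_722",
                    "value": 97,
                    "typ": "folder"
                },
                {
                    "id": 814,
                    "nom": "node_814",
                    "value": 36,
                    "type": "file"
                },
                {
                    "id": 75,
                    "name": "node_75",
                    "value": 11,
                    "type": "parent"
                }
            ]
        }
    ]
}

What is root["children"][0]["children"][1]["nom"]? "node_814"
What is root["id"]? 205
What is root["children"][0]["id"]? 782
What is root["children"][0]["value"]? 48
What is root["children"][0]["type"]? "node"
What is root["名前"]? "node_205"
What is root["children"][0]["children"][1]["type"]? "file"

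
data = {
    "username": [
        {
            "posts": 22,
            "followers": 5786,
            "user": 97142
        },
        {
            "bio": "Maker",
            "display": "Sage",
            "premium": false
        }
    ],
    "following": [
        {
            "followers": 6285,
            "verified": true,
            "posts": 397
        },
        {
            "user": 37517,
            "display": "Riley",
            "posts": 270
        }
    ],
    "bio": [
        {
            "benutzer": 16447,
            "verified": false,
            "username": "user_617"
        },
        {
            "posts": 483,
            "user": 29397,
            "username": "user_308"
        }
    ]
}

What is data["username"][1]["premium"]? False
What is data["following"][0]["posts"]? 397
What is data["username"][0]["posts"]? 22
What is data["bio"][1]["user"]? 29397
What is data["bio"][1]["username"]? "user_308"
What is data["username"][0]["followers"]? 5786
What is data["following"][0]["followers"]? 6285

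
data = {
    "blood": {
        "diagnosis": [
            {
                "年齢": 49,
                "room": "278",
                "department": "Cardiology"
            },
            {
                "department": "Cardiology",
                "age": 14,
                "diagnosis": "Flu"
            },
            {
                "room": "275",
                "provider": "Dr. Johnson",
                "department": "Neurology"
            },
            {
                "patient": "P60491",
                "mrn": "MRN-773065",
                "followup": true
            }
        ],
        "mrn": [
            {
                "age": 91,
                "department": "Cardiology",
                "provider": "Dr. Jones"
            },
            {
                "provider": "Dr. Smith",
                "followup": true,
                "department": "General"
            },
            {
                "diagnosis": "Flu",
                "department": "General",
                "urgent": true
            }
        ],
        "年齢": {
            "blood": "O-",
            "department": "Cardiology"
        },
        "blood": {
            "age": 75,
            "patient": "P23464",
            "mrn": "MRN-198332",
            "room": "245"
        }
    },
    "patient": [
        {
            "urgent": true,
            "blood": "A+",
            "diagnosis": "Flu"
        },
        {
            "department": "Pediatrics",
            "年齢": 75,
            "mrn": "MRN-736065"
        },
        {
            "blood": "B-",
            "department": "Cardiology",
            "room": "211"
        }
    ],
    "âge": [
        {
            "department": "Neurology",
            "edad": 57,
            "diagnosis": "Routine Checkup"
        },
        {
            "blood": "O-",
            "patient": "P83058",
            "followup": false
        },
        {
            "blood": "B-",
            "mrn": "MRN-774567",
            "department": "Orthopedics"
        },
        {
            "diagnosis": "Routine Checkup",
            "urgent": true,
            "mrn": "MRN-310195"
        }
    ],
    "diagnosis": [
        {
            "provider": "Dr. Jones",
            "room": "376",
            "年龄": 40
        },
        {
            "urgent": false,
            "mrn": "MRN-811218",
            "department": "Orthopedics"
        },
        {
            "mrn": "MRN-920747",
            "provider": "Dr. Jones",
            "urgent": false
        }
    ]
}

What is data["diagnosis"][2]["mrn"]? "MRN-920747"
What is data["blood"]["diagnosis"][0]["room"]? "278"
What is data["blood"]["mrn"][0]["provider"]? "Dr. Jones"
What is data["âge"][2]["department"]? "Orthopedics"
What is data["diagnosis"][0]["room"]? "376"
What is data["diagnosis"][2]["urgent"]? False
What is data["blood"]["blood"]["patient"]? "P23464"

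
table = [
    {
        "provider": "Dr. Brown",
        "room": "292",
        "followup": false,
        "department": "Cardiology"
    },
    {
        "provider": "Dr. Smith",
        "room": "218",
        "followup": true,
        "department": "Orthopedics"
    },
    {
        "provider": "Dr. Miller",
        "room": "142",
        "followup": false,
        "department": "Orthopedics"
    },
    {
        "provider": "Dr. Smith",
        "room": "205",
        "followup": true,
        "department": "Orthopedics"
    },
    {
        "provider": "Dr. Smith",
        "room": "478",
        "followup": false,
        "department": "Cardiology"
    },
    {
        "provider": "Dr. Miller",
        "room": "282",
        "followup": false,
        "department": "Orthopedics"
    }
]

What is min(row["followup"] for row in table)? False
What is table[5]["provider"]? "Dr. Miller"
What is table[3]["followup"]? True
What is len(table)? 6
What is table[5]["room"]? "282"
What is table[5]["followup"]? False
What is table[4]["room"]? "478"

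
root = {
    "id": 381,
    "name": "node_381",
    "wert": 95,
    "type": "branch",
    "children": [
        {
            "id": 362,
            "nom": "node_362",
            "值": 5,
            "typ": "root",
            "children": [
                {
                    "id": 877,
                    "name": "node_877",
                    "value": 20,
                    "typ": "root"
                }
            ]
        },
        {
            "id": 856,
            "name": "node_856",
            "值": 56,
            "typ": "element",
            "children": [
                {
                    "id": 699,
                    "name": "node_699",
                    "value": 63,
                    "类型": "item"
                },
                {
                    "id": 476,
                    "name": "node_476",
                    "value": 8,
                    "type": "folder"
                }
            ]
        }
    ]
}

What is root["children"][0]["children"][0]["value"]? 20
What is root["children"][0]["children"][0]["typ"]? "root"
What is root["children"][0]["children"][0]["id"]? 877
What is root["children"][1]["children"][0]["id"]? 699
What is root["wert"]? 95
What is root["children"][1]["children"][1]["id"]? 476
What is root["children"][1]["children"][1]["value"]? 8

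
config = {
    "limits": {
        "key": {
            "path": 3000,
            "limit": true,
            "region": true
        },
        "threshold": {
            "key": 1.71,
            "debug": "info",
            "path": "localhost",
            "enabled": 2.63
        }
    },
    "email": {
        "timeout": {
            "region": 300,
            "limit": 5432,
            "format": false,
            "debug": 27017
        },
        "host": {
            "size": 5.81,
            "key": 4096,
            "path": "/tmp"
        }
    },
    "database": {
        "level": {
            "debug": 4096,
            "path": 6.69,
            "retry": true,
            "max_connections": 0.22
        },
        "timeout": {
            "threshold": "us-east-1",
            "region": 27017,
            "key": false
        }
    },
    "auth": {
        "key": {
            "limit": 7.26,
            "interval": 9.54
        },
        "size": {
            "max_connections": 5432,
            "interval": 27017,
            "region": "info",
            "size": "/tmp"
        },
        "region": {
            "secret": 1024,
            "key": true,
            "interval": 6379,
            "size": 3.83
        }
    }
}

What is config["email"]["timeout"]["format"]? False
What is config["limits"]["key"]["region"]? True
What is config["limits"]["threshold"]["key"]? 1.71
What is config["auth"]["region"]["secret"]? 1024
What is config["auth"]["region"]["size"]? 3.83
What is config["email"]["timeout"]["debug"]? 27017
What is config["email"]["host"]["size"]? 5.81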